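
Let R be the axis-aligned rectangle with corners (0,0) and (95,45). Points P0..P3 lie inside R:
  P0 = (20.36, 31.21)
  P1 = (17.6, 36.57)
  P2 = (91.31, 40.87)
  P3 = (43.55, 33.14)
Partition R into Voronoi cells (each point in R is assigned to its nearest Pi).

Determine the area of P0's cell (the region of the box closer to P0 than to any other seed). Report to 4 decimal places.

Area of P0's cell: 1073.8163

1. box [0,95]×[0,45]: [(0, 0) (95, 0) (95, 45) (0, 45)]
2. ⊥bis P0·P1 via (18.98,33.89): [(0, 24.1167) (0, 0) (95, 0) (95, 45) (40.5559, 45)]  |A|=3851.5294
3. ⊥bis P0·P2 via (55.835,36.04): [(0, 24.1167) (0, 0) (60.7419, 0) (54.6151, 45) (40.5559, 45)]  |A|=2172.0619
4. ⊥bis P0·P3 via (31.955,32.175): [(31.2849, 40.2261) (0, 24.1167) (0, 0) (34.6328, 0)]  |A|=1073.8163
5. canonical 4-gon: [(31.2849, 40.2261) (0, 24.1167) (0, 0) (34.6328, 0)]
6. shoelace: 1073.8163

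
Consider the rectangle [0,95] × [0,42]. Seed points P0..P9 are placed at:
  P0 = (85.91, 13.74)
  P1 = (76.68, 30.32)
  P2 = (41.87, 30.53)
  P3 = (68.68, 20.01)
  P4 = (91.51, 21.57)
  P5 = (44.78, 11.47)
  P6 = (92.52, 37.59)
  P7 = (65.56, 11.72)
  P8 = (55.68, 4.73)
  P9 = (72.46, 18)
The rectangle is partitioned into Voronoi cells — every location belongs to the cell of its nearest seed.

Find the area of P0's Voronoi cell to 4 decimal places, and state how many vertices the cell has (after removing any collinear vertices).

Area of P0's cell: 317.7922 (6 vertices)

1. box [0,95]×[0,42]: [(0, 0) (95, 0) (95, 42) (0, 42)]
2. ⊥bis P0·P1 via (81.295,22.03): [(41.7222, 0) (95, 0) (95, 29.6595)]  |A|=790.0973
3. ⊥bis P0·P2 via (63.89,22.135): [(59.15, 9.702) (55.4512, 0) (95, 0) (95, 29.6595)]  |A|=723.498
4. ⊥bis P0·P3 via (77.295,16.875): [(78.6313, 20.5471) (71.1542, 0) (95, 0) (95, 29.6595)]  |A|=487.7254
5. ⊥bis P0·P4 via (88.71,17.655): [(82.0248, 22.4363) (78.6313, 20.5471) (71.1542, 0) (95, 0) (95, 13.1564)]  |A|=380.6597
6. ⊥bis P0·P5 via (65.345,12.605): [(82.0248, 22.4363) (78.6313, 20.5471) (71.1542, 0) (95, 0) (95, 13.1564)]  |A|=380.6597
7. ⊥bis P0·P6 via (89.215,25.665): [(82.0248, 22.4363) (78.6313, 20.5471) (71.1542, 0) (95, 0) (95, 13.1564)]  |A|=380.6597
8. ⊥bis P0·P7 via (75.735,12.73): [(82.0248, 22.4363) (78.6313, 20.5471) (75.7461, 12.6185) (76.9986, 0) (95, 0) (95, 13.1564)]  |A|=343.7857
9. ⊥bis P0·P8 via (70.795,9.235): [(82.0248, 22.4363) (78.6313, 20.5471) (75.7461, 12.6185) (76.9986, 0) (95, 0) (95, 13.1564)]  |A|=343.7857
10. ⊥bis P0·P9 via (79.185,15.87): [(82.0248, 22.4363) (81.102, 21.9226) (76.3209, 6.8273) (76.9986, 0) (95, 0) (95, 13.1564)]  |A|=317.7922
11. canonical 6-gon: [(82.0248, 22.4363) (81.102, 21.9226) (76.3209, 6.8273) (76.9986, 0) (95, 0) (95, 13.1564)]
12. shoelace: 317.7922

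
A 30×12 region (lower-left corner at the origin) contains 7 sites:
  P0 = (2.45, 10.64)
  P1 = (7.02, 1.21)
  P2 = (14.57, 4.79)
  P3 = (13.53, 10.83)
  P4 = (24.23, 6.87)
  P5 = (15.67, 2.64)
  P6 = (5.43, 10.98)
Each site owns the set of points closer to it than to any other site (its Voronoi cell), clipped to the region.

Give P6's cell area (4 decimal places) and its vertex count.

1. box [0,30]×[0,12]: [(0, 0) (30, 0) (30, 12) (0, 12)]
2. ⊥bis P6·P0 via (3.94,10.81): [(5.1734, 0) (30, 0) (30, 12) (3.8042, 12)]  |A|=306.1345
3. ⊥bis P6·P1 via (6.225,6.095): [(4.5098, 5.8159) (30, 9.9642) (30, 12) (3.8042, 12)]  |A|=106.9454
4. ⊥bis P6·P2 via (10,7.885): [(4.5098, 5.8159) (9.1052, 6.5637) (12.7869, 12) (3.8042, 12)]  |A|=38.8891
5. ⊥bis P6·P3 via (9.48,10.905): [(4.5098, 5.8159) (9.1052, 6.5637) (9.4079, 7.0107) (9.5003, 12) (3.8042, 12)]  |A|=30.6902
6. ⊥bis P6·P4 via (14.83,8.925): [(4.5098, 5.8159) (9.1052, 6.5637) (9.4079, 7.0107) (9.5003, 12) (3.8042, 12)]  |A|=30.6902
7. ⊥bis P6·P5 via (10.55,6.81): [(4.5098, 5.8159) (9.1052, 6.5637) (9.4079, 7.0107) (9.5003, 12) (3.8042, 12)]  |A|=30.6902
8. canonical 5-gon: [(4.5098, 5.8159) (9.1052, 6.5637) (9.4079, 7.0107) (9.5003, 12) (3.8042, 12)]
9. shoelace: 30.6902

Area of P6's cell: 30.6902 (5 vertices)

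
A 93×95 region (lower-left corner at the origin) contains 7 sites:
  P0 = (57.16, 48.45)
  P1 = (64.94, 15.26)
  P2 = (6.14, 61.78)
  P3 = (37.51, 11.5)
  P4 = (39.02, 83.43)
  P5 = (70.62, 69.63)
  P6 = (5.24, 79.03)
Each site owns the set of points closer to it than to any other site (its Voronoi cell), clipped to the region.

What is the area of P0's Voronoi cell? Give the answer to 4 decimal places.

1. box [0,93]×[0,95]: [(0, 0) (93, 0) (93, 95) (0, 95)]
2. ⊥bis P0·P1 via (61.05,31.855): [(0, 17.5444) (93, 39.3443) (93, 95) (0, 95)]  |A|=6189.6741
3. ⊥bis P0·P2 via (31.65,55.115): [(23.2584, 22.9963) (93, 39.3443) (93, 95) (42.0708, 95)]  |A|=3774.3049
4. ⊥bis P0·P3 via (47.335,29.975): [(27.7964, 40.3656) (49.0772, 29.0485) (93, 39.3443) (93, 95) (42.0708, 95)]  |A|=3563.8099
5. ⊥bis P0·P4 via (48.09,65.94): [(32.345, 57.7749) (27.7964, 40.3656) (49.0772, 29.0485) (93, 39.3443) (93, 89.2295)]  |A|=2440.8825
6. ⊥bis P0·P5 via (63.89,59.04): [(50.8116, 67.3514) (32.345, 57.7749) (27.7964, 40.3656) (49.0772, 29.0485) (93, 39.3443) (93, 40.5404)]  |A|=1413.8258
7. ⊥bis P0·P6 via (31.2,63.74): [(50.8116, 67.3514) (32.345, 57.7749) (27.7964, 40.3656) (49.0772, 29.0485) (93, 39.3443) (93, 40.5404)]  |A|=1413.8258
8. canonical 6-gon: [(50.8116, 67.3514) (32.345, 57.7749) (27.7964, 40.3656) (49.0772, 29.0485) (93, 39.3443) (93, 40.5404)]
9. shoelace: 1413.8258

Area of P0's cell: 1413.8258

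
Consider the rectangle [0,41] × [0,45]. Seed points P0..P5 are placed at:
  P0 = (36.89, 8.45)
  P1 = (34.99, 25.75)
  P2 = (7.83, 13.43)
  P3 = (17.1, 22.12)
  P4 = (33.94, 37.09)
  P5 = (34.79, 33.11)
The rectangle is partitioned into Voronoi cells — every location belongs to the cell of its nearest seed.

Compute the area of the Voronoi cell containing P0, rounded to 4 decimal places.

Area of P0's cell: 301.1517

1. box [0,41]×[0,45]: [(0, 0) (41, 0) (41, 45) (0, 45)]
2. ⊥bis P0·P1 via (35.94,17.1): [(0, 13.1528) (0, 0) (41, 0) (41, 17.6557)]  |A|=631.5754
3. ⊥bis P0·P2 via (22.36,10.94): [(23.1754, 15.6981) (20.4852, 0) (41, 0) (41, 17.6557)]  |A|=318.3748
4. ⊥bis P0·P3 via (26.995,15.285): [(27.6173, 16.1859) (21.821, 7.7946) (20.4852, 0) (41, 0) (41, 17.6557)]  |A|=301.1517
5. ⊥bis P0·P4 via (35.415,22.77): [(27.6173, 16.1859) (21.821, 7.7946) (20.4852, 0) (41, 0) (41, 17.6557)]  |A|=301.1517
6. ⊥bis P0·P5 via (35.84,20.78): [(27.6173, 16.1859) (21.821, 7.7946) (20.4852, 0) (41, 0) (41, 17.6557)]  |A|=301.1517
7. canonical 5-gon: [(27.6173, 16.1859) (21.821, 7.7946) (20.4852, 0) (41, 0) (41, 17.6557)]
8. shoelace: 301.1517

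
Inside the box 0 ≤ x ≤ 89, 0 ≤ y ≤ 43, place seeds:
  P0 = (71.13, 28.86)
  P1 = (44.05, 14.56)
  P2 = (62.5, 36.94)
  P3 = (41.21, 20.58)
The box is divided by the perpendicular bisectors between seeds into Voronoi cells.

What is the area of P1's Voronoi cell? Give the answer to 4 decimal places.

Area of P1's cell: 764.8704

1. box [0,89]×[0,43]: [(0, 0) (89, 0) (89, 43) (0, 43)]
2. ⊥bis P1·P0 via (57.59,21.71): [(0, 0) (69.0543, 0) (46.3475, 43) (0, 43)]  |A|=2481.1384
3. ⊥bis P1·P2 via (53.275,25.75): [(0, 0) (69.0543, 0) (57.1386, 22.5649) (32.3506, 43) (0, 43)]  |A|=2338.1245
4. ⊥bis P1·P3 via (42.63,17.57): [(5.3865, 0) (69.0543, 0) (57.1386, 22.5649) (55.7115, 23.7413)]  |A|=764.8704
5. canonical 4-gon: [(5.3865, 0) (69.0543, 0) (57.1386, 22.5649) (55.7115, 23.7413)]
6. shoelace: 764.8704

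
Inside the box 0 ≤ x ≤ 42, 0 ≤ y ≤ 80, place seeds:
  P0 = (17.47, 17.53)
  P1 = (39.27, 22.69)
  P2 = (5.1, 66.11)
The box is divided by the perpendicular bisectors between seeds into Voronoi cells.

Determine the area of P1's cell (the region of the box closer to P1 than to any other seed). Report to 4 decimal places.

1. box [0,42]×[0,80]: [(0, 0) (42, 0) (42, 80) (0, 80)]
2. ⊥bis P1·P0 via (28.37,20.11): [(33.13, 0) (42, 0) (42, 80) (14.1942, 80)]  |A|=1467.0327
3. ⊥bis P1·P2 via (22.185,44.4): [(22.5522, 44.689) (33.13, 0) (42, 0) (42, 59.9937)]  |A|=781.5682
4. canonical 4-gon: [(22.5522, 44.689) (33.13, 0) (42, 0) (42, 59.9937)]
5. shoelace: 781.5682

Area of P1's cell: 781.5682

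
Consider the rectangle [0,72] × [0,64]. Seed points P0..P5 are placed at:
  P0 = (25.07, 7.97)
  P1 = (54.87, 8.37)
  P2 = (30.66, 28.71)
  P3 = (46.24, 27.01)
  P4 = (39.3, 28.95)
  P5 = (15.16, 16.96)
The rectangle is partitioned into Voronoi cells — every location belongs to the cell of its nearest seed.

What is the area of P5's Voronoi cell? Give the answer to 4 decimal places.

1. box [0,72]×[0,64]: [(0, 0) (72, 0) (72, 64) (0, 64)]
2. ⊥bis P5·P0 via (20.115,12.465): [(0, 0) (8.8072, 0) (66.8657, 64) (0, 64)]  |A|=2421.5333
3. ⊥bis P5·P1 via (35.015,12.665): [(0, 0) (8.8072, 0) (39.6237, 33.9701) (46.1197, 64) (0, 64)]  |A|=2110.0332
4. ⊥bis P5·P2 via (22.91,22.835): [(0, 53.0567) (0, 0) (8.8072, 0) (25.9201, 18.8642)]  |A|=770.6885
5. ⊥bis P5·P3 via (30.7,21.985): [(0, 53.0567) (0, 0) (8.8072, 0) (25.9201, 18.8642)]  |A|=770.6885
6. ⊥bis P5·P4 via (27.23,22.955): [(0, 53.0567) (0, 0) (8.8072, 0) (25.9201, 18.8642)]  |A|=770.6885
7. canonical 4-gon: [(0, 53.0567) (0, 0) (8.8072, 0) (25.9201, 18.8642)]
8. shoelace: 770.6885

Area of P5's cell: 770.6885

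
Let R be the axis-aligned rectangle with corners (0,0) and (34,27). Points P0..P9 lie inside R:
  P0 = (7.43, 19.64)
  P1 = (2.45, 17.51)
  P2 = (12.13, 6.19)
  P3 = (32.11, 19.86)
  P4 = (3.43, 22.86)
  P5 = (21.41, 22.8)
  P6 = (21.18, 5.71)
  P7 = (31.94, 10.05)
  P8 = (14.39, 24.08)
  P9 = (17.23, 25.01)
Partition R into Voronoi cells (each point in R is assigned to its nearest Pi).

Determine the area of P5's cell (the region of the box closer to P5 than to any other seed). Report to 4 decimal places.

1. box [0,34]×[0,27]: [(0, 0) (34, 0) (34, 27) (0, 27)]
2. ⊥bis P5·P0 via (14.42,21.22): [(19.2165, 0) (34, 0) (34, 27) (13.1135, 27)]  |A|=481.5448
3. ⊥bis P5·P1 via (11.93,20.155): [(19.2165, 0) (34, 0) (34, 27) (13.1135, 27)]  |A|=481.5448
4. ⊥bis P5·P2 via (16.77,14.495): [(15.8201, 15.0257) (34, 4.8686) (34, 27) (13.1135, 27)]  |A|=326.2235
5. ⊥bis P5·P3 via (26.76,21.33): [(15.8201, 15.0257) (23.8024, 10.566) (28.3179, 27) (13.1135, 27)]  |A|=166.6905
6. ⊥bis P5·P4 via (12.42,22.83): [(15.8201, 15.0257) (23.8024, 10.566) (28.3179, 27) (13.1135, 27)]  |A|=166.6905
7. ⊥bis P5·P6 via (21.295,14.255): [(15.8201, 15.0257) (17.0985, 14.3115) (24.8031, 14.2078) (28.3179, 27) (13.1135, 27)]  |A|=152.6094
8. ⊥bis P5·P7 via (26.675,16.425): [(15.8201, 15.0257) (17.0985, 14.3115) (24.0034, 14.2186) (25.0416, 15.076) (28.3179, 27) (13.1135, 27)]  |A|=152.2609
9. ⊥bis P5·P8 via (17.9,23.44): [(16.3153, 14.749) (17.0985, 14.3115) (24.0034, 14.2186) (25.0416, 15.076) (28.3179, 27) (18.5491, 27)]  |A|=116.3749
10. ⊥bis P5·P9 via (19.32,23.905): [(17.2819, 20.0501) (16.3153, 14.749) (17.0985, 14.3115) (24.0034, 14.2186) (25.0416, 15.076) (28.3179, 27) (20.9564, 27)]  |A|=108.0099
11. canonical 7-gon: [(17.2819, 20.0501) (16.3153, 14.749) (17.0985, 14.3115) (24.0034, 14.2186) (25.0416, 15.076) (28.3179, 27) (20.9564, 27)]
12. shoelace: 108.0099

Area of P5's cell: 108.0099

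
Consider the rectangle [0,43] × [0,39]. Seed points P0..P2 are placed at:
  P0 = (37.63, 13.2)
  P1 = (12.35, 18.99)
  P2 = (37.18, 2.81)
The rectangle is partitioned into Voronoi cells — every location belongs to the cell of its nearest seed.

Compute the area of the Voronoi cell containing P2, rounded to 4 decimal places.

1. box [0,43]×[0,39]: [(0, 0) (43, 0) (43, 39) (0, 39)]
2. ⊥bis P2·P0 via (37.405,8.005): [(0, 9.625) (0, 0) (43, 0) (43, 7.7627)]  |A|=373.836
3. ⊥bis P2·P1 via (24.765,10.9): [(23.2773, 8.6169) (17.6622, 0) (43, 0) (43, 7.7627)]  |A|=185.717
4. canonical 4-gon: [(23.2773, 8.6169) (17.6622, 0) (43, 0) (43, 7.7627)]
5. shoelace: 185.717

Area of P2's cell: 185.7170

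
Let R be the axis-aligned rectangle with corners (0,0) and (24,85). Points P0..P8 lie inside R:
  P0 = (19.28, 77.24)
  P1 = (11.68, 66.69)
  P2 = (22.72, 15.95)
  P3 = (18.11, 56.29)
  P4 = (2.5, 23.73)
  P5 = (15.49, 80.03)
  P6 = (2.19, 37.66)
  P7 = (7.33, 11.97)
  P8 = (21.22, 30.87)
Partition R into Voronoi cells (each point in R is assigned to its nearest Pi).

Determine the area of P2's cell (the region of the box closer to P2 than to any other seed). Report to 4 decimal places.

Area of P2's cell: 191.7962

1. box [0,24]×[0,85]: [(0, 0) (24, 0) (24, 85) (0, 85)]
2. ⊥bis P2·P0 via (21,46.595): [(0, 45.4163) (0, 0) (24, 0) (24, 46.7634)]  |A|=1106.1567
3. ⊥bis P2·P1 via (17.2,41.32): [(0, 37.5776) (0, 0) (24, 0) (24, 42.7995)]  |A|=964.526
4. ⊥bis P2·P3 via (20.415,36.12): [(0, 33.787) (0, 0) (24, 0) (24, 36.5297)]  |A|=843.8003
5. ⊥bis P2·P4 via (12.61,19.84): [(18.8031, 35.9358) (4.9762, 0) (24, 0) (24, 36.5297)]  |A|=436.7373
6. ⊥bis P2·P5 via (19.105,47.99): [(18.8031, 35.9358) (4.9762, 0) (24, 0) (24, 36.5297)]  |A|=436.7373
7. ⊥bis P2·P6 via (12.455,26.805): [(22.5652, 36.3657) (16.9114, 31.0192) (4.9762, 0) (24, 0) (24, 36.5297)]  |A|=427.8955
8. ⊥bis P2·P7 via (15.025,13.96): [(22.5652, 36.3657) (16.9114, 31.0192) (13.1449, 21.2301) (18.6352, 0) (24, 0) (24, 36.5297)]  |A|=282.9046
9. ⊥bis P2·P8 via (21.97,23.41): [(13.6623, 22.5748) (13.1449, 21.2301) (18.6352, 0) (24, 0) (24, 23.6141)]  |A|=191.7962
10. canonical 5-gon: [(13.6623, 22.5748) (13.1449, 21.2301) (18.6352, 0) (24, 0) (24, 23.6141)]
11. shoelace: 191.7962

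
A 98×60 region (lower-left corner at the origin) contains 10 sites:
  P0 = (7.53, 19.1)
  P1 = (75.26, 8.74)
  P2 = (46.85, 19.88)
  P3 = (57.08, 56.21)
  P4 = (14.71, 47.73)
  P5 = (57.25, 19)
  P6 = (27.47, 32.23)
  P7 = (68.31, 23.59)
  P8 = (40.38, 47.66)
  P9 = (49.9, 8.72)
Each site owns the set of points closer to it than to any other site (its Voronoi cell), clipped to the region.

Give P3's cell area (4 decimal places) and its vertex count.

1. box [0,98]×[0,60]: [(0, 0) (98, 0) (98, 60) (0, 60)]
2. ⊥bis P3·P0 via (32.305,37.655): [(60.5064, 0) (98, 0) (98, 60) (15.5699, 60)]  |A|=3597.7116
3. ⊥bis P3·P1 via (66.17,32.475): [(42.8681, 23.5509) (98, 44.6652) (98, 60) (15.5699, 60)]  |A|=1924.9693
4. ⊥bis P3·P2 via (51.965,38.045): [(26.6807, 45.1647) (68.5326, 33.3798) (98, 44.6652) (98, 60) (15.5699, 60)]  |A|=1568.0636
5. ⊥bis P3·P4 via (35.895,51.97): [(37.8887, 42.0087) (68.5326, 33.3798) (98, 44.6652) (98, 60) (34.2879, 60)]  |A|=1334.0793
6. ⊥bis P3·P5 via (57.165,37.605): [(37.8887, 42.0087) (53.5857, 37.5886) (79.8354, 37.7086) (98, 44.6652) (98, 60) (34.2879, 60)]  |A|=1277.9426
7. ⊥bis P3·P6 via (42.275,44.22): [(35.861, 52.1399) (45.8907, 39.7554) (53.5857, 37.5886) (79.8354, 37.7086) (98, 44.6652) (98, 60) (34.2879, 60)]  |A|=1239.6921
8. ⊥bis P3·P7 via (62.695,39.9): [(35.861, 52.1399) (45.8907, 39.7554) (53.5857, 37.5886) (56.0134, 37.5997) (98, 52.0544) (98, 60) (34.2879, 60)]  |A|=1002.6973
9. ⊥bis P3·P8 via (48.73,51.935): [(56.0609, 37.6161) (98, 52.0544) (98, 60) (44.6009, 60)]  |A|=764.2562
10. ⊥bis P3·P9 via (53.49,32.465): [(56.0609, 37.6161) (98, 52.0544) (98, 60) (44.6009, 60)]  |A|=764.2562
11. canonical 4-gon: [(56.0609, 37.6161) (98, 52.0544) (98, 60) (44.6009, 60)]
12. shoelace: 764.2562

Area of P3's cell: 764.2562 (4 vertices)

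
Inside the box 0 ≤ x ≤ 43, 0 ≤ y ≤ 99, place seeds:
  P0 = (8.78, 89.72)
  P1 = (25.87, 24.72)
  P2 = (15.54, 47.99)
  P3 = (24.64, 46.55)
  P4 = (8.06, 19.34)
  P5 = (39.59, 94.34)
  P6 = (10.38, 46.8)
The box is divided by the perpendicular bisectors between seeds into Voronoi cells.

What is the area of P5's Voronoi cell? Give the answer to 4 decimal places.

1. box [0,43]×[0,99]: [(0, 0) (43, 0) (43, 99) (0, 99)]
2. ⊥bis P5·P0 via (24.185,92.03): [(37.985, 0) (43, 0) (43, 99) (23.1398, 99)]  |A|=1231.3195
3. ⊥bis P5·P1 via (32.73,59.53): [(28.9466, 60.2756) (43, 57.5061) (43, 99) (23.1398, 99)]  |A|=676.1014
4. ⊥bis P5·P2 via (27.565,71.165): [(27.2925, 71.3064) (43, 63.1561) (43, 99) (23.1398, 99)]  |A|=556.5082
5. ⊥bis P5·P3 via (32.115,70.445): [(27.1907, 71.9855) (43, 67.0399) (43, 99) (23.1398, 99)]  |A|=520.8901
6. ⊥bis P5·P4 via (23.825,56.84): [(27.1907, 71.9855) (43, 67.0399) (43, 99) (23.1398, 99)]  |A|=520.8901
7. ⊥bis P5·P6 via (24.985,70.57): [(27.1907, 71.9855) (43, 67.0399) (43, 99) (23.1398, 99)]  |A|=520.8901
8. canonical 4-gon: [(27.1907, 71.9855) (43, 67.0399) (43, 99) (23.1398, 99)]
9. shoelace: 520.8901

Area of P5's cell: 520.8901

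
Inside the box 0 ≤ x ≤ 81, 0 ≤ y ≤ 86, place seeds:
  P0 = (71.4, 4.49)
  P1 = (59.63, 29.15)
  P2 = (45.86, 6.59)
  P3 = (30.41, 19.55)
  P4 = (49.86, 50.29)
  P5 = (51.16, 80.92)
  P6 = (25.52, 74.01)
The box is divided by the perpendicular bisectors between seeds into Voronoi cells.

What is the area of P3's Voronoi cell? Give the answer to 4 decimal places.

1. box [0,81]×[0,86]: [(0, 0) (81, 0) (81, 86) (0, 86)]
2. ⊥bis P3·P0 via (50.905,12.02): [(0, 0) (46.4888, 0) (78.0857, 86) (0, 86)]  |A|=5356.7043
3. ⊥bis P3·P1 via (45.02,24.35): [(0, 0) (46.4888, 0) (49.9368, 9.3846) (24.7654, 86) (0, 86)]  |A|=3314.1247
4. ⊥bis P3·P2 via (38.135,13.07): [(0, 0) (27.1714, 0) (45.7453, 22.1424) (24.7654, 86) (0, 86)]  |A|=3058.5961
5. ⊥bis P3·P4 via (40.135,34.92): [(0, 60.3145) (0, 0) (27.1714, 0) (45.7453, 22.1424) (41.9179, 33.7919)]  |A|=1873.7768
6. ⊥bis P3·P5 via (40.785,50.235): [(0, 60.3145) (0, 0) (27.1714, 0) (45.7453, 22.1424) (41.9179, 33.7919)]  |A|=1873.7768
7. ⊥bis P3·P6 via (27.965,46.78): [(22.2077, 46.2631) (0, 44.269) (0, 0) (27.1714, 0) (45.7453, 22.1424) (41.9179, 33.7919)]  |A|=1695.6102
8. canonical 6-gon: [(22.2077, 46.2631) (0, 44.269) (0, 0) (27.1714, 0) (45.7453, 22.1424) (41.9179, 33.7919)]
9. shoelace: 1695.6102

Area of P3's cell: 1695.6102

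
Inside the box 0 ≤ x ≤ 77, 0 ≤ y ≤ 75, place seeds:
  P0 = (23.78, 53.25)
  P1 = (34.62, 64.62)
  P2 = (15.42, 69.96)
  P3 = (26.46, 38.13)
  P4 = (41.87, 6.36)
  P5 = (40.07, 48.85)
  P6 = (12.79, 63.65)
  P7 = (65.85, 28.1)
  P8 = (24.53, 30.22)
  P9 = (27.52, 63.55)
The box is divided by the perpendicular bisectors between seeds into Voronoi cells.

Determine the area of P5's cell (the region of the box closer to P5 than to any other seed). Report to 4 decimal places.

Area of P5's cell: 791.8950

1. box [0,77]×[0,75]: [(0, 0) (77, 0) (77, 75) (0, 75)]
2. ⊥bis P5·P0 via (31.925,51.05): [(18.1362, 0) (77, 0) (77, 75) (38.394, 75)]  |A|=3655.1186
3. ⊥bis P5·P1 via (37.345,56.735): [(33.0606, 55.2543) (18.1362, 0) (77, 0) (77, 70.4395)]  |A|=3173.7751
4. ⊥bis P5·P2 via (27.745,59.405): [(33.0606, 55.2543) (18.1362, 0) (77, 0) (77, 70.4395)]  |A|=3173.7751
5. ⊥bis P5·P3 via (33.265,43.49): [(33.0606, 55.2543) (30.7466, 46.6873) (67.5202, 0) (77, 0) (77, 70.4395)]  |A|=2020.9722
6. ⊥bis P5·P4 via (40.97,27.605): [(33.0606, 55.2543) (30.7466, 46.6873) (45.6217, 27.8021) (77, 29.1313) (77, 70.4395)]  |A|=1432.1469
7. ⊥bis P5·P6 via (26.43,56.25): [(33.0606, 55.2543) (30.7466, 46.6873) (45.6217, 27.8021) (77, 29.1313) (77, 70.4395)]  |A|=1432.1469
8. ⊥bis P5·P7 via (52.96,38.475): [(33.0606, 55.2543) (30.7466, 46.6873) (45.0024, 28.5884) (77, 68.3425) (77, 70.4395)]  |A|=792.0662
9. ⊥bis P5·P8 via (32.3,39.535): [(33.0606, 55.2543) (30.7466, 46.6873) (44.1961, 29.612) (45.1714, 28.7984) (77, 68.3425) (77, 70.4395)]  |A|=791.895
10. ⊥bis P5·P9 via (33.795,56.2): [(33.0606, 55.2543) (30.7466, 46.6873) (44.1961, 29.612) (45.1714, 28.7984) (77, 68.3425) (77, 70.4395)]  |A|=791.895
11. canonical 6-gon: [(33.0606, 55.2543) (30.7466, 46.6873) (44.1961, 29.612) (45.1714, 28.7984) (77, 68.3425) (77, 70.4395)]
12. shoelace: 791.895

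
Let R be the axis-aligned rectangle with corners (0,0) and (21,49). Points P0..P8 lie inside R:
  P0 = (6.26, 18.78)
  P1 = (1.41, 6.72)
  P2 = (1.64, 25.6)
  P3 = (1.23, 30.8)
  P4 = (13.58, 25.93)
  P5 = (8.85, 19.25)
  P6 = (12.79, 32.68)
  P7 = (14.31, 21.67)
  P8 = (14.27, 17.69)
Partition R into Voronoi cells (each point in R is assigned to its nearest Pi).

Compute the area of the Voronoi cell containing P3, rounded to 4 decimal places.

Area of P3's cell: 121.2113

1. box [0,21]×[0,49]: [(0, 0) (21, 0) (21, 49) (0, 49)]
2. ⊥bis P3·P0 via (3.745,24.79): [(0, 23.2228) (21, 32.0107) (21, 49) (0, 49)]  |A|=449.048
3. ⊥bis P3·P1 via (1.32,18.76): [(0, 23.2228) (21, 32.0107) (21, 49) (0, 49)]  |A|=449.048
4. ⊥bis P3·P2 via (1.435,28.2): [(0, 28.0869) (14.3218, 29.2161) (21, 32.0107) (21, 49) (0, 49)]  |A|=414.2172
5. ⊥bis P3·P4 via (7.405,28.365): [(0, 28.0869) (7.5294, 28.6805) (15.542, 49) (0, 49)]  |A|=236.635
6. ⊥bis P3·P5 via (5.04,25.025): [(0, 28.0869) (7.5294, 28.6805) (15.542, 49) (0, 49)]  |A|=236.635
7. ⊥bis P3·P6 via (7.01,31.74): [(0, 28.0869) (7.5078, 28.6788) (4.203, 49) (0, 49)]  |A|=121.2113
8. ⊥bis P3·P7 via (7.77,26.235): [(0, 28.0869) (7.5078, 28.6788) (4.203, 49) (0, 49)]  |A|=121.2113
9. ⊥bis P3·P8 via (7.75,24.245): [(0, 28.0869) (7.5078, 28.6788) (4.203, 49) (0, 49)]  |A|=121.2113
10. canonical 4-gon: [(0, 28.0869) (7.5078, 28.6788) (4.203, 49) (0, 49)]
11. shoelace: 121.2113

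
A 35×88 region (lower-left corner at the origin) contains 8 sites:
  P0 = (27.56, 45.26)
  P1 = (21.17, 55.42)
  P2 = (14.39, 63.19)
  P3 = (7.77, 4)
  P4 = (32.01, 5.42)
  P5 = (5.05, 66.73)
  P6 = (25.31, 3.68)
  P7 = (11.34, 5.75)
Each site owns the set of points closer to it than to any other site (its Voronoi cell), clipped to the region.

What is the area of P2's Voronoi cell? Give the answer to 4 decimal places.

Area of P2's cell: 569.3647

1. box [0,35]×[0,88]: [(0, 0) (35, 0) (35, 88) (0, 88)]
2. ⊥bis P2·P0 via (20.975,54.225): [(0, 38.8184) (35, 64.5267) (35, 88) (0, 88)]  |A|=1271.4614
3. ⊥bis P2·P1 via (17.78,59.305): [(0, 43.7904) (35, 74.3309) (35, 88) (0, 88)]  |A|=1012.8764
4. ⊥bis P2·P3 via (11.08,33.595): [(0, 43.7904) (35, 74.3309) (35, 88) (0, 88)]  |A|=1012.8764
5. ⊥bis P2·P4 via (23.2,34.305): [(0, 43.7904) (35, 74.3309) (35, 88) (0, 88)]  |A|=1012.8764
6. ⊥bis P2·P5 via (9.72,64.96): [(2.5347, 46.0021) (35, 74.3309) (35, 88) (18.4525, 88)]  |A|=569.3647
7. ⊥bis P2·P6 via (19.85,33.435): [(2.5347, 46.0021) (35, 74.3309) (35, 88) (18.4525, 88)]  |A|=569.3647
8. ⊥bis P2·P7 via (12.865,34.47): [(2.5347, 46.0021) (35, 74.3309) (35, 88) (18.4525, 88)]  |A|=569.3647
9. canonical 4-gon: [(2.5347, 46.0021) (35, 74.3309) (35, 88) (18.4525, 88)]
10. shoelace: 569.3647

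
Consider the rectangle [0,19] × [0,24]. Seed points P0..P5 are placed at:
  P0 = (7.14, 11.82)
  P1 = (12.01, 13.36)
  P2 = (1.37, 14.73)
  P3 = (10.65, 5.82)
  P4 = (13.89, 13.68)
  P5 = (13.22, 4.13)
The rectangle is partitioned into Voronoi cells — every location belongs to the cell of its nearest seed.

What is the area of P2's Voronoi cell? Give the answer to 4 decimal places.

1. box [0,19]×[0,24]: [(0, 0) (19, 0) (19, 24) (0, 24)]
2. ⊥bis P2·P0 via (4.255,13.275): [(0, 4.8381) (9.664, 24) (0, 24)]  |A|=92.59
3. ⊥bis P2·P1 via (6.69,14.045): [(0, 4.8381) (7.3917, 19.4944) (7.9718, 24) (0, 24)]  |A|=88.7779
4. ⊥bis P2·P3 via (6.01,10.275): [(0, 4.8381) (7.3917, 19.4944) (7.9718, 24) (0, 24)]  |A|=88.7779
5. ⊥bis P2·P4 via (7.63,14.205): [(0, 4.8381) (7.3917, 19.4944) (7.9718, 24) (0, 24)]  |A|=88.7779
6. ⊥bis P2·P5 via (7.295,9.43): [(0, 4.8381) (7.3917, 19.4944) (7.9718, 24) (0, 24)]  |A|=88.7779
7. canonical 4-gon: [(0, 4.8381) (7.3917, 19.4944) (7.9718, 24) (0, 24)]
8. shoelace: 88.7779

Area of P2's cell: 88.7779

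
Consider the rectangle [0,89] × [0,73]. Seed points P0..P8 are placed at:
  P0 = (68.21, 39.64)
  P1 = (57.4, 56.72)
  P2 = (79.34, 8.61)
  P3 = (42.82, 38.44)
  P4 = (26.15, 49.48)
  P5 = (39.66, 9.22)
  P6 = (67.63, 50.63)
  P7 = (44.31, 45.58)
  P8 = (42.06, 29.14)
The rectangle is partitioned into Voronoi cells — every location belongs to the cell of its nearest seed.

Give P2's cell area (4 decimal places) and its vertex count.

1. box [0,89]×[0,73]: [(0, 0) (89, 0) (89, 73) (0, 73)]
2. ⊥bis P2·P0 via (73.775,24.125): [(6.5155, 0) (89, 0) (89, 29.586)]  |A|=1220.1931
3. ⊥bis P2·P1 via (68.37,32.665): [(6.5155, 0) (89, 0) (89, 29.586)]  |A|=1220.1931
4. ⊥bis P2·P3 via (61.08,23.525): [(56.5126, 17.9332) (41.8645, 0) (89, 0) (89, 29.586)]  |A|=903.2322
5. ⊥bis P2·P4 via (52.745,29.045): [(56.5126, 17.9332) (41.8645, 0) (89, 0) (89, 29.586)]  |A|=903.2322
6. ⊥bis P2·P5 via (59.5,8.915): [(59.656, 19.0607) (59.3629, 0) (89, 0) (89, 29.586)]  |A|=716.5376
7. ⊥bis P2·P6 via (73.485,29.62): [(59.656, 19.0607) (59.3629, 0) (89, 0) (89, 29.586)]  |A|=716.5376
8. ⊥bis P2·P7 via (61.825,27.095): [(59.656, 19.0607) (59.3629, 0) (89, 0) (89, 29.586)]  |A|=716.5376
9. ⊥bis P2·P8 via (60.7,18.875): [(61.0844, 19.5731) (59.6231, 16.9194) (59.3629, 0) (89, 0) (89, 29.586)]  |A|=715.0167
10. canonical 5-gon: [(61.0844, 19.5731) (59.6231, 16.9194) (59.3629, 0) (89, 0) (89, 29.586)]
11. shoelace: 715.0167

Area of P2's cell: 715.0167 (5 vertices)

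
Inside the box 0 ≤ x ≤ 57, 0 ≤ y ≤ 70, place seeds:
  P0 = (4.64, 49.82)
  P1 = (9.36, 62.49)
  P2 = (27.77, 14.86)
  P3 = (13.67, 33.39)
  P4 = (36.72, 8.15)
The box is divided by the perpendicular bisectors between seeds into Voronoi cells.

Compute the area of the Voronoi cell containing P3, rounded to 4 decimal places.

Area of P3's cell: 1047.1679

1. box [0,57]×[0,70]: [(0, 0) (57, 0) (57, 70) (0, 70)]
2. ⊥bis P3·P0 via (9.155,41.605): [(0, 36.5734) (0, 0) (57, 0) (57, 67.9008)]  |A|=2977.5145
3. ⊥bis P3·P1 via (11.515,47.94): [(24.063, 49.7985) (0, 36.5734) (0, 0) (57, 0) (57, 54.6768)]  |A|=2759.7341
4. ⊥bis P3·P2 via (20.72,24.125): [(24.063, 49.7985) (0, 36.5734) (0, 8.3586) (57, 51.7315) (57, 54.6768)]  |A|=1047.1679
5. ⊥bis P3·P4 via (25.195,20.77): [(24.063, 49.7985) (0, 36.5734) (0, 8.3586) (57, 51.7315) (57, 54.6768)]  |A|=1047.1679
6. canonical 5-gon: [(24.063, 49.7985) (0, 36.5734) (0, 8.3586) (57, 51.7315) (57, 54.6768)]
7. shoelace: 1047.1679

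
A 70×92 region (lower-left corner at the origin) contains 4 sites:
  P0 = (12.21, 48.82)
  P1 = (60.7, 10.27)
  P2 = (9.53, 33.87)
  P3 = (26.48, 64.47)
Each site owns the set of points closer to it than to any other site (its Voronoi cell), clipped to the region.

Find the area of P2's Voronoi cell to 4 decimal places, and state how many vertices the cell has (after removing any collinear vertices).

1. box [0,70]×[0,92]: [(0, 0) (70, 0) (70, 92) (0, 92)]
2. ⊥bis P2·P0 via (10.87,41.345): [(0, 43.2936) (0, 0) (70, 0) (70, 30.7451)]  |A|=2591.3548
3. ⊥bis P2·P1 via (35.115,22.07): [(41.4745, 35.8587) (0, 43.2936) (0, 0) (24.9361, 0)]  |A|=1344.8785
4. ⊥bis P2·P3 via (18.005,49.17): [(41.4745, 35.8587) (0, 43.2936) (0, 0) (24.9361, 0)]  |A|=1344.8785
5. canonical 4-gon: [(41.4745, 35.8587) (0, 43.2936) (0, 0) (24.9361, 0)]
6. shoelace: 1344.8785

Area of P2's cell: 1344.8785 (4 vertices)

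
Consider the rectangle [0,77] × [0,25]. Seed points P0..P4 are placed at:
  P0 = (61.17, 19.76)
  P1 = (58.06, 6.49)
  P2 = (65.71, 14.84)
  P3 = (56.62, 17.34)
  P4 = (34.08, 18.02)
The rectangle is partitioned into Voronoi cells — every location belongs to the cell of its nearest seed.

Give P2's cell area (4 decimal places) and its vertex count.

Area of P2's cell: 276.2005 (6 vertices)

1. box [0,77]×[0,25]: [(0, 0) (77, 0) (77, 25) (0, 25)]
2. ⊥bis P2·P0 via (63.44,17.3): [(44.692, 0) (77, 0) (77, 25) (71.7845, 25)]  |A|=469.0441
3. ⊥bis P2·P1 via (61.885,10.665): [(59.0572, 13.2557) (73.5259, 0) (77, 0) (77, 25) (71.7845, 25)]  |A|=277.9369
4. ⊥bis P2·P3 via (61.165,16.09): [(60.8372, 14.8983) (60.1182, 12.2837) (73.5259, 0) (77, 0) (77, 25) (71.7845, 25)]  |A|=276.2005
5. ⊥bis P2·P4 via (49.895,16.43): [(60.8372, 14.8983) (60.1182, 12.2837) (73.5259, 0) (77, 0) (77, 25) (71.7845, 25)]  |A|=276.2005
6. canonical 6-gon: [(60.8372, 14.8983) (60.1182, 12.2837) (73.5259, 0) (77, 0) (77, 25) (71.7845, 25)]
7. shoelace: 276.2005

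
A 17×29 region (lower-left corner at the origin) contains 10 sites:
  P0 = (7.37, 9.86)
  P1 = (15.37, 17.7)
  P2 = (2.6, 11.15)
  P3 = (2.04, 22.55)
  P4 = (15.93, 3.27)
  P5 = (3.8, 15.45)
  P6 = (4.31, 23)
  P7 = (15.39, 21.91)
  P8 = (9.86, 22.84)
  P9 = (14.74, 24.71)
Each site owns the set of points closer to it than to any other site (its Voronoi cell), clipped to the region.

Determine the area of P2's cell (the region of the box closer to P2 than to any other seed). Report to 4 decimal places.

Area of P2's cell: 53.0258

1. box [0,17]×[0,29]: [(0, 0) (17, 0) (17, 29) (0, 29)]
2. ⊥bis P2·P0 via (4.985,10.505): [(0, 0) (2.144, 0) (9.9868, 29) (0, 29)]  |A|=175.8969
3. ⊥bis P2·P1 via (8.985,14.425): [(0, 0) (2.144, 0) (7.0601, 18.1779) (1.5092, 29) (0, 29)]  |A|=130.024
4. ⊥bis P2·P3 via (2.32,16.85): [(0, 16.736) (0, 0) (2.144, 0) (6.7599, 17.0681)]  |A|=74.8644
5. ⊥bis P2·P4 via (9.265,7.21): [(0, 16.736) (0, 0) (2.144, 0) (6.7599, 17.0681)]  |A|=74.8644
6. ⊥bis P2·P5 via (3.2,13.3): [(0, 14.193) (0, 0) (2.144, 0) (5.5626, 12.6407)]  |A|=53.0258
7. ⊥bis P2·P6 via (3.455,17.075): [(0, 14.193) (0, 0) (2.144, 0) (5.5626, 12.6407)]  |A|=53.0258
8. ⊥bis P2·P7 via (8.995,16.53): [(0, 14.193) (0, 0) (2.144, 0) (5.5626, 12.6407)]  |A|=53.0258
9. ⊥bis P2·P8 via (6.23,16.995): [(0, 14.193) (0, 0) (2.144, 0) (5.5626, 12.6407)]  |A|=53.0258
10. ⊥bis P2·P9 via (8.67,17.93): [(0, 14.193) (0, 0) (2.144, 0) (5.5626, 12.6407)]  |A|=53.0258
11. canonical 4-gon: [(0, 14.193) (0, 0) (2.144, 0) (5.5626, 12.6407)]
12. shoelace: 53.0258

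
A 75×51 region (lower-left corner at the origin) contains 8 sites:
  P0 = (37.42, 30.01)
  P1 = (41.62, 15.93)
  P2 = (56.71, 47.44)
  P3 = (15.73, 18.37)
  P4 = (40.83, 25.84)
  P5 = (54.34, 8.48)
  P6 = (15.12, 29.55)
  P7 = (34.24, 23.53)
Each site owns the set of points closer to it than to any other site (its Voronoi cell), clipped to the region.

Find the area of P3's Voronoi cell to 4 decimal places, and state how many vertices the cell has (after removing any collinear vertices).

Area of P3's cell: 635.0905 (5 vertices)

1. box [0,75]×[0,51]: [(0, 0) (75, 0) (75, 51) (0, 51)]
2. ⊥bis P3·P0 via (26.575,24.19): [(0, 0) (39.5566, 0) (12.1873, 51) (0, 51)]  |A|=1319.4712
3. ⊥bis P3·P1 via (28.675,17.15): [(0, 0) (27.0587, 0) (28.9257, 19.8098) (12.1873, 51) (0, 51)]  |A|=1195.6807
4. ⊥bis P3·P2 via (36.22,32.905): [(0, 0) (27.0587, 0) (28.9257, 19.8098) (12.1873, 51) (0, 51)]  |A|=1195.6807
5. ⊥bis P3·P4 via (28.28,22.105): [(0, 0) (27.0587, 0) (28.9257, 19.8098) (12.1873, 51) (0, 51)]  |A|=1195.6807
6. ⊥bis P3·P5 via (35.035,13.425): [(0, 0) (27.0587, 0) (28.9257, 19.8098) (12.1873, 51) (0, 51)]  |A|=1195.6807
7. ⊥bis P3·P6 via (15.425,23.96): [(0, 23.1184) (0, 0) (27.0587, 0) (28.9257, 19.8098) (26.3777, 24.5576)]  |A|=666.8227
8. ⊥bis P3·P7 via (24.985,20.95): [(24.0152, 24.4287) (0, 23.1184) (0, 0) (27.0587, 0) (28.0103, 10.0975)]  |A|=635.0905
9. canonical 5-gon: [(24.0152, 24.4287) (0, 23.1184) (0, 0) (27.0587, 0) (28.0103, 10.0975)]
10. shoelace: 635.0905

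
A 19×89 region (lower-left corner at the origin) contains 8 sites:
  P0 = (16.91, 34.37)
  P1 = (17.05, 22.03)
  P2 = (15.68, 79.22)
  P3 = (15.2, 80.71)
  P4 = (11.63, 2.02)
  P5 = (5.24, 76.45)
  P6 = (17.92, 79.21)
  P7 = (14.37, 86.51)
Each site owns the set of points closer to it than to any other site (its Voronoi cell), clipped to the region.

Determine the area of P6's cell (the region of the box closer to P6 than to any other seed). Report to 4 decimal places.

Area of P6's cell: 57.4546

1. box [0,19]×[0,89]: [(0, 0) (19, 0) (19, 89) (0, 89)]
2. ⊥bis P6·P0 via (17.415,56.79): [(0, 57.1823) (19, 56.7543) (19, 89) (0, 89)]  |A|=608.6026
3. ⊥bis P6·P1 via (17.485,50.62): [(0, 57.1823) (19, 56.7543) (19, 89) (0, 89)]  |A|=608.6026
4. ⊥bis P6·P2 via (16.8,79.215): [(16.7, 56.8061) (19, 56.7543) (19, 89) (16.8437, 89)]  |A|=71.7933
5. ⊥bis P6·P3 via (16.56,79.96): [(16.8053, 80.4048) (16.7, 56.8061) (19, 56.7543) (19, 84.3845)]  |A|=57.4616
6. ⊥bis P6·P4 via (14.775,40.615): [(16.8053, 80.4048) (16.7, 56.8061) (19, 56.7543) (19, 84.3845)]  |A|=57.4616
7. ⊥bis P6·P5 via (11.58,77.83): [(16.8053, 80.4048) (16.7, 56.8061) (19, 56.7543) (19, 84.3845)]  |A|=57.4616
8. ⊥bis P6·P7 via (16.145,82.86): [(18.8974, 84.1985) (16.8053, 80.4048) (16.7, 56.8061) (19, 56.7543) (19, 84.2484)]  |A|=57.4546
9. canonical 5-gon: [(18.8974, 84.1985) (16.8053, 80.4048) (16.7, 56.8061) (19, 56.7543) (19, 84.2484)]
10. shoelace: 57.4546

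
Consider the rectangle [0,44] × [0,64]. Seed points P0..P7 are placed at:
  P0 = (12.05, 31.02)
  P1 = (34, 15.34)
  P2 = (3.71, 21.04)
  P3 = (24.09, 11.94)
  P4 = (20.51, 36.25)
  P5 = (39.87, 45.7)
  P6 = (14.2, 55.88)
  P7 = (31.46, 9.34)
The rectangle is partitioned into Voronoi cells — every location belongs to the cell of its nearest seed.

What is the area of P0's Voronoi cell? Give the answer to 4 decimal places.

Area of P0's cell: 303.0488

1. box [0,44]×[0,64]: [(0, 0) (44, 0) (44, 64) (0, 64)]
2. ⊥bis P0·P1 via (23.025,23.18): [(0, 0) (6.4663, 0) (44, 52.5423) (44, 64) (0, 64)]  |A|=1829.9473
3. ⊥bis P0·P2 via (7.88,26.03): [(0, 32.6151) (18.6385, 17.0394) (44, 52.5423) (44, 64) (0, 64)]  |A|=1470.9079
4. ⊥bis P0·P3 via (18.07,21.48): [(0, 32.6151) (15.3663, 19.7739) (24.8807, 25.7777) (44, 52.5423) (44, 64) (0, 64)]  |A|=1448.0768
5. ⊥bis P0·P4 via (16.28,33.635): [(0, 59.9694) (0, 32.6151) (15.3663, 19.7739) (22.1879, 24.0785)]  |A|=380.3379
6. ⊥bis P0·P5 via (25.96,38.36): [(0, 59.9694) (0, 32.6151) (15.3663, 19.7739) (22.1879, 24.0785)]  |A|=380.3379
7. ⊥bis P0·P6 via (13.125,43.45): [(10.0478, 43.7161) (0, 44.5851) (0, 32.6151) (15.3663, 19.7739) (22.1879, 24.0785)]  |A|=303.0488
8. ⊥bis P0·P7 via (21.755,20.18): [(10.0478, 43.7161) (0, 44.5851) (0, 32.6151) (15.3663, 19.7739) (22.1879, 24.0785)]  |A|=303.0488
9. canonical 5-gon: [(10.0478, 43.7161) (0, 44.5851) (0, 32.6151) (15.3663, 19.7739) (22.1879, 24.0785)]
10. shoelace: 303.0488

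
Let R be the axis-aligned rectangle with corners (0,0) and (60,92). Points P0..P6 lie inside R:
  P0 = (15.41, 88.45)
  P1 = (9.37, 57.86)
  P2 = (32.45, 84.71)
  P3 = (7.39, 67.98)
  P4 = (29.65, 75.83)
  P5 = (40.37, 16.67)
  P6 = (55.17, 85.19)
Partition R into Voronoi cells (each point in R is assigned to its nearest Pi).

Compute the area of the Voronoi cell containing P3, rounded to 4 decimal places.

1. box [0,60]×[0,92]: [(0, 0) (60, 0) (60, 92) (0, 92)]
2. ⊥bis P3·P0 via (11.4,78.215): [(0, 82.6814) (0, 0) (60, 0) (60, 59.1739)]  |A|=4255.6592
3. ⊥bis P3·P1 via (8.38,62.92): [(36.4306, 68.4082) (0, 82.6814) (0, 61.2804)]  |A|=389.8262
4. ⊥bis P3·P2 via (19.92,76.345): [(26.5139, 66.4679) (21.2472, 74.3569) (0, 82.6814) (0, 61.2804)]  |A|=345.6004
5. ⊥bis P3·P4 via (18.52,71.905): [(20.8296, 65.3558) (17.0795, 75.9898) (0, 82.6814) (0, 61.2804)]  |A|=301.1518
6. ⊥bis P3·P5 via (23.88,42.325): [(20.8296, 65.3558) (17.0795, 75.9898) (0, 82.6814) (0, 61.2804)]  |A|=301.1518
7. ⊥bis P3·P6 via (31.28,76.585): [(20.8296, 65.3558) (17.0795, 75.9898) (0, 82.6814) (0, 61.2804)]  |A|=301.1518
8. canonical 4-gon: [(20.8296, 65.3558) (17.0795, 75.9898) (0, 82.6814) (0, 61.2804)]
9. shoelace: 301.1518

Area of P3's cell: 301.1518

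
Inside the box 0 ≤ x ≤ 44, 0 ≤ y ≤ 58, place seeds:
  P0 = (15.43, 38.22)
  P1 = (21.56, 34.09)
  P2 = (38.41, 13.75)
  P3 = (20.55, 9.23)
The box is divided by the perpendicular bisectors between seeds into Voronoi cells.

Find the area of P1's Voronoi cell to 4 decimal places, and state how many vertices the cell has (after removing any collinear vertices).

Area of P1's cell: 718.4999 (5 vertices)

1. box [0,44]×[0,58]: [(0, 0) (44, 0) (44, 58) (0, 58)]
2. ⊥bis P1·P0 via (18.495,36.155): [(0, 8.7036) (0, 0) (44, 0) (44, 58) (33.2128, 58)]  |A|=1733.3651
3. ⊥bis P1·P2 via (29.985,23.92): [(0, 8.7036) (0, 0) (1.1106, 0) (44, 35.5303) (44, 58) (33.2128, 58)]  |A|=971.4301
4. ⊥bis P1·P3 via (21.055,21.66): [(9.0576, 22.1474) (26.967, 21.4198) (44, 35.5303) (44, 58) (33.2128, 58)]  |A|=718.4999
5. canonical 5-gon: [(9.0576, 22.1474) (26.967, 21.4198) (44, 35.5303) (44, 58) (33.2128, 58)]
6. shoelace: 718.4999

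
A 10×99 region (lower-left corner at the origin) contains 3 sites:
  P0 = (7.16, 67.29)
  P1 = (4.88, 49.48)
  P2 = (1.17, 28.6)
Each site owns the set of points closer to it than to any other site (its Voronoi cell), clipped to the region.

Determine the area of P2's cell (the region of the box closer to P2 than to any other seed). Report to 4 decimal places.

Area of P2's cell: 386.8908

1. box [0,10]×[0,99]: [(0, 0) (10, 0) (10, 99) (0, 99)]
2. ⊥bis P2·P0 via (4.165,47.945): [(0, 48.5898) (0, 0) (10, 0) (10, 47.0416)]  |A|=478.1572
3. ⊥bis P2·P1 via (3.025,39.04): [(0, 39.5775) (0, 0) (10, 0) (10, 37.8007)]  |A|=386.8908
4. canonical 4-gon: [(0, 39.5775) (0, 0) (10, 0) (10, 37.8007)]
5. shoelace: 386.8908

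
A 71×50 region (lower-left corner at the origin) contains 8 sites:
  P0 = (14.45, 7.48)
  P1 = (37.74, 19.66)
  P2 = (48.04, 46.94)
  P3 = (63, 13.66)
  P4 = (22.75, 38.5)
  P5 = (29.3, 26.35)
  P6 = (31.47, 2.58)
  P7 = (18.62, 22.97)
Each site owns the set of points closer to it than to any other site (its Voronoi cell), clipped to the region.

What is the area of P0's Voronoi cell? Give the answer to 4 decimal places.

1. box [0,71]×[0,50]: [(0, 0) (71, 0) (71, 50) (0, 50)]
2. ⊥bis P0·P1 via (26.095,13.57): [(0, 0) (33.1917, 0) (7.0432, 50) (0, 50)]  |A|=1005.8719
3. ⊥bis P0·P2 via (31.245,27.21): [(0, 0) (33.1917, 0) (9.1059, 46.0557) (4.4723, 50) (0, 50)]  |A|=1000.802
4. ⊥bis P0·P3 via (38.725,10.57): [(0, 0) (33.1917, 0) (9.1059, 46.0557) (4.4723, 50) (0, 50)]  |A|=1000.802
5. ⊥bis P0·P4 via (18.6,22.99): [(0, 27.9668) (0, 0) (33.1917, 0) (21.5865, 22.1909)]  |A|=670.1299
6. ⊥bis P0·P5 via (21.875,16.915): [(11.8658, 24.7919) (0, 27.9668) (0, 0) (33.1917, 0) (26.0737, 13.6108)]  |A|=634.2631
7. ⊥bis P0·P6 via (22.96,5.03): [(25.5492, 14.0235) (11.8658, 24.7919) (0, 27.9668) (0, 0) (21.5119, 0)]  |A|=550.2665
8. ⊥bis P0·P7 via (16.535,15.225): [(25.2218, 12.8864) (0, 19.6763) (0, 0) (21.5119, 0)]  |A|=386.7424
9. canonical 4-gon: [(25.2218, 12.8864) (0, 19.6763) (0, 0) (21.5119, 0)]
10. shoelace: 386.7424

Area of P0's cell: 386.7424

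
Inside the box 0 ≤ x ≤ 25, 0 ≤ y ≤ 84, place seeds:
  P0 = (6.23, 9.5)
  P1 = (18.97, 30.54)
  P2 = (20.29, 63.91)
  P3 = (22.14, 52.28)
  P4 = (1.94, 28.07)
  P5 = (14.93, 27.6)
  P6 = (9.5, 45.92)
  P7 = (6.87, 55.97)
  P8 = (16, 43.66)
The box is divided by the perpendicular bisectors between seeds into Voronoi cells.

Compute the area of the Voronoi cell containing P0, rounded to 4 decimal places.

1. box [0,25]×[0,84]: [(0, 0) (25, 0) (25, 84) (0, 84)]
2. ⊥bis P0·P1 via (12.6,20.02): [(0, 27.6495) (0, 0) (25, 0) (25, 12.5116)]  |A|=502.0138
3. ⊥bis P0·P2 via (13.26,36.705): [(0, 27.6495) (0, 0) (25, 0) (25, 12.5116)]  |A|=502.0138
4. ⊥bis P0·P3 via (14.185,30.89): [(0, 27.6495) (0, 0) (25, 0) (25, 12.5116)]  |A|=502.0138
5. ⊥bis P0·P4 via (4.085,18.785): [(11.7248, 20.5499) (0, 17.8413) (0, 0) (25, 0) (25, 12.5116)]  |A|=444.5142
6. ⊥bis P0·P5 via (10.58,18.55): [(8.1415, 19.7221) (0, 17.8413) (0, 0) (25, 0) (25, 11.6188)]  |A|=417.0919
7. ⊥bis P0·P6 via (7.865,27.71): [(8.1415, 19.7221) (0, 17.8413) (0, 0) (25, 0) (25, 11.6188)]  |A|=417.0919
8. ⊥bis P0·P7 via (6.55,32.735): [(8.1415, 19.7221) (0, 17.8413) (0, 0) (25, 0) (25, 11.6188)]  |A|=417.0919
9. ⊥bis P0·P8 via (11.115,26.58): [(8.1415, 19.7221) (0, 17.8413) (0, 0) (25, 0) (25, 11.6188)]  |A|=417.0919
10. canonical 5-gon: [(8.1415, 19.7221) (0, 17.8413) (0, 0) (25, 0) (25, 11.6188)]
11. shoelace: 417.0919

Area of P0's cell: 417.0919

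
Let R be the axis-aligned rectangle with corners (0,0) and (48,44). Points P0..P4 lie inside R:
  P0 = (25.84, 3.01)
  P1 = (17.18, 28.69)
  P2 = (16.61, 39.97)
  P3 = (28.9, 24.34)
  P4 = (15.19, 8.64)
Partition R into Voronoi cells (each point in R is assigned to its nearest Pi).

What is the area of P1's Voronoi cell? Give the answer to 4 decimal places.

1. box [0,48]×[0,44]: [(0, 0) (48, 0) (48, 44) (0, 44)]
2. ⊥bis P1·P0 via (21.51,15.85): [(0, 8.5962) (48, 24.7832) (48, 44) (0, 44)]  |A|=1310.8946
3. ⊥bis P1·P2 via (16.895,34.33): [(0, 33.4763) (0, 8.5962) (48, 24.7832) (48, 35.9018)]  |A|=863.968
4. ⊥bis P1·P3 via (23.04,26.515): [(26.1135, 34.7958) (0, 33.4763) (0, 8.5962) (18.7341, 14.9139)]  |A|=487.7776
5. ⊥bis P1·P4 via (16.185,18.665): [(19.9864, 18.2877) (26.1135, 34.7958) (0, 33.4763) (0, 20.2714)]  |A|=343.4586
6. canonical 4-gon: [(19.9864, 18.2877) (26.1135, 34.7958) (0, 33.4763) (0, 20.2714)]
7. shoelace: 343.4586

Area of P1's cell: 343.4586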